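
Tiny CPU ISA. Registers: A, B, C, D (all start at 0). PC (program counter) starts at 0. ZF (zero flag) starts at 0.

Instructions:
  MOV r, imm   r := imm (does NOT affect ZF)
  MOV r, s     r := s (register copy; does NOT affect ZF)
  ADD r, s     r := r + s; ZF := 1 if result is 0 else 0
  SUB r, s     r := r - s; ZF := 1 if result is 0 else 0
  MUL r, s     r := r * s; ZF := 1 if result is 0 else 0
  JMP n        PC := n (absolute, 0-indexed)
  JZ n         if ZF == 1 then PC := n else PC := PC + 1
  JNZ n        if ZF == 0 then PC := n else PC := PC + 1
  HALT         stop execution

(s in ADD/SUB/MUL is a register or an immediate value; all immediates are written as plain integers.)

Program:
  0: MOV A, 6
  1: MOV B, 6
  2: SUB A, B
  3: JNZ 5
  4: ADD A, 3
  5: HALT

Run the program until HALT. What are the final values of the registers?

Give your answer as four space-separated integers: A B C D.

Step 1: PC=0 exec 'MOV A, 6'. After: A=6 B=0 C=0 D=0 ZF=0 PC=1
Step 2: PC=1 exec 'MOV B, 6'. After: A=6 B=6 C=0 D=0 ZF=0 PC=2
Step 3: PC=2 exec 'SUB A, B'. After: A=0 B=6 C=0 D=0 ZF=1 PC=3
Step 4: PC=3 exec 'JNZ 5'. After: A=0 B=6 C=0 D=0 ZF=1 PC=4
Step 5: PC=4 exec 'ADD A, 3'. After: A=3 B=6 C=0 D=0 ZF=0 PC=5
Step 6: PC=5 exec 'HALT'. After: A=3 B=6 C=0 D=0 ZF=0 PC=5 HALTED

Answer: 3 6 0 0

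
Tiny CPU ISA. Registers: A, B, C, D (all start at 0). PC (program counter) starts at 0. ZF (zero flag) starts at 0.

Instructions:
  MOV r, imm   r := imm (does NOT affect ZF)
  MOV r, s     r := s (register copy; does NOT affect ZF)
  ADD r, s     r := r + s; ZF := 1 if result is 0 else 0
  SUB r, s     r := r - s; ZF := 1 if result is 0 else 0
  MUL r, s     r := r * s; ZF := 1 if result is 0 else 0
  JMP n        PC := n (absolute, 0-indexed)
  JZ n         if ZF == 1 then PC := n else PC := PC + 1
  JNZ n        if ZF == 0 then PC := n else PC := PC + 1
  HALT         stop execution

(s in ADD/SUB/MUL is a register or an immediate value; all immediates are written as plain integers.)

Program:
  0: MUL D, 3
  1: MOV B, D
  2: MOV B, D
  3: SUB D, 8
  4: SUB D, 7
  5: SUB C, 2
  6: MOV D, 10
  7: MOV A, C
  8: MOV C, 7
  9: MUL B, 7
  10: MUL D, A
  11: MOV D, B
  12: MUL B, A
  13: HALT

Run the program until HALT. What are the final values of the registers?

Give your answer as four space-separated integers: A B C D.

Step 1: PC=0 exec 'MUL D, 3'. After: A=0 B=0 C=0 D=0 ZF=1 PC=1
Step 2: PC=1 exec 'MOV B, D'. After: A=0 B=0 C=0 D=0 ZF=1 PC=2
Step 3: PC=2 exec 'MOV B, D'. After: A=0 B=0 C=0 D=0 ZF=1 PC=3
Step 4: PC=3 exec 'SUB D, 8'. After: A=0 B=0 C=0 D=-8 ZF=0 PC=4
Step 5: PC=4 exec 'SUB D, 7'. After: A=0 B=0 C=0 D=-15 ZF=0 PC=5
Step 6: PC=5 exec 'SUB C, 2'. After: A=0 B=0 C=-2 D=-15 ZF=0 PC=6
Step 7: PC=6 exec 'MOV D, 10'. After: A=0 B=0 C=-2 D=10 ZF=0 PC=7
Step 8: PC=7 exec 'MOV A, C'. After: A=-2 B=0 C=-2 D=10 ZF=0 PC=8
Step 9: PC=8 exec 'MOV C, 7'. After: A=-2 B=0 C=7 D=10 ZF=0 PC=9
Step 10: PC=9 exec 'MUL B, 7'. After: A=-2 B=0 C=7 D=10 ZF=1 PC=10
Step 11: PC=10 exec 'MUL D, A'. After: A=-2 B=0 C=7 D=-20 ZF=0 PC=11
Step 12: PC=11 exec 'MOV D, B'. After: A=-2 B=0 C=7 D=0 ZF=0 PC=12
Step 13: PC=12 exec 'MUL B, A'. After: A=-2 B=0 C=7 D=0 ZF=1 PC=13
Step 14: PC=13 exec 'HALT'. After: A=-2 B=0 C=7 D=0 ZF=1 PC=13 HALTED

Answer: -2 0 7 0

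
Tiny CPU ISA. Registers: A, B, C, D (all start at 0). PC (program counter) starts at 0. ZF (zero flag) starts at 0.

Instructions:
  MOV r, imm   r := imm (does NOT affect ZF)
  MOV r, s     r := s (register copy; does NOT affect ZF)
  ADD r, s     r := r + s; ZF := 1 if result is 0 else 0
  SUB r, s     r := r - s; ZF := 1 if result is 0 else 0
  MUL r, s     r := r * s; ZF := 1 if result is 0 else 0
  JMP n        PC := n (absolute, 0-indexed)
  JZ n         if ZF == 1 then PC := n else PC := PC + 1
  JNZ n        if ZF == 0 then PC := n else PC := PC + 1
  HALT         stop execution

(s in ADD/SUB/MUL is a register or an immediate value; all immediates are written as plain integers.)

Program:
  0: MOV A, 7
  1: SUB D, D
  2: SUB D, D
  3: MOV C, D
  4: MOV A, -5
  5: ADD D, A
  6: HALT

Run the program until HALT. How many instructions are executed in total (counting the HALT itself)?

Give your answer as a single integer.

Answer: 7

Derivation:
Step 1: PC=0 exec 'MOV A, 7'. After: A=7 B=0 C=0 D=0 ZF=0 PC=1
Step 2: PC=1 exec 'SUB D, D'. After: A=7 B=0 C=0 D=0 ZF=1 PC=2
Step 3: PC=2 exec 'SUB D, D'. After: A=7 B=0 C=0 D=0 ZF=1 PC=3
Step 4: PC=3 exec 'MOV C, D'. After: A=7 B=0 C=0 D=0 ZF=1 PC=4
Step 5: PC=4 exec 'MOV A, -5'. After: A=-5 B=0 C=0 D=0 ZF=1 PC=5
Step 6: PC=5 exec 'ADD D, A'. After: A=-5 B=0 C=0 D=-5 ZF=0 PC=6
Step 7: PC=6 exec 'HALT'. After: A=-5 B=0 C=0 D=-5 ZF=0 PC=6 HALTED
Total instructions executed: 7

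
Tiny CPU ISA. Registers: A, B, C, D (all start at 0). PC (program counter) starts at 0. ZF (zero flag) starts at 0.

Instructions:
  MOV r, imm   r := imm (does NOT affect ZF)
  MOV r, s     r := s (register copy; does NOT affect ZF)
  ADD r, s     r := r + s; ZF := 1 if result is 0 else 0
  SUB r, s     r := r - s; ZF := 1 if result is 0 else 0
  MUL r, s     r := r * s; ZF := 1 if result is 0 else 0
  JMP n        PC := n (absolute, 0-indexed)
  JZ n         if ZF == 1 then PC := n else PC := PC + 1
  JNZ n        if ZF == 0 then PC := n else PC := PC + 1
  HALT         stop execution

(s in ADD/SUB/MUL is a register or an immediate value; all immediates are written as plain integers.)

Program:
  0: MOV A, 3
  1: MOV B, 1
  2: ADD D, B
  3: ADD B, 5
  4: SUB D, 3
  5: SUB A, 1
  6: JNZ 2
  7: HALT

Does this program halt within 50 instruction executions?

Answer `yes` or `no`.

Answer: yes

Derivation:
Step 1: PC=0 exec 'MOV A, 3'. After: A=3 B=0 C=0 D=0 ZF=0 PC=1
Step 2: PC=1 exec 'MOV B, 1'. After: A=3 B=1 C=0 D=0 ZF=0 PC=2
Step 3: PC=2 exec 'ADD D, B'. After: A=3 B=1 C=0 D=1 ZF=0 PC=3
Step 4: PC=3 exec 'ADD B, 5'. After: A=3 B=6 C=0 D=1 ZF=0 PC=4
Step 5: PC=4 exec 'SUB D, 3'. After: A=3 B=6 C=0 D=-2 ZF=0 PC=5
Step 6: PC=5 exec 'SUB A, 1'. After: A=2 B=6 C=0 D=-2 ZF=0 PC=6
Step 7: PC=6 exec 'JNZ 2'. After: A=2 B=6 C=0 D=-2 ZF=0 PC=2
Step 8: PC=2 exec 'ADD D, B'. After: A=2 B=6 C=0 D=4 ZF=0 PC=3
Step 9: PC=3 exec 'ADD B, 5'. After: A=2 B=11 C=0 D=4 ZF=0 PC=4
Step 10: PC=4 exec 'SUB D, 3'. After: A=2 B=11 C=0 D=1 ZF=0 PC=5
Step 11: PC=5 exec 'SUB A, 1'. After: A=1 B=11 C=0 D=1 ZF=0 PC=6
Step 12: PC=6 exec 'JNZ 2'. After: A=1 B=11 C=0 D=1 ZF=0 PC=2
Step 13: PC=2 exec 'ADD D, B'. After: A=1 B=11 C=0 D=12 ZF=0 PC=3
Step 14: PC=3 exec 'ADD B, 5'. After: A=1 B=16 C=0 D=12 ZF=0 PC=4
Step 15: PC=4 exec 'SUB D, 3'. After: A=1 B=16 C=0 D=9 ZF=0 PC=5
Step 16: PC=5 exec 'SUB A, 1'. After: A=0 B=16 C=0 D=9 ZF=1 PC=6
Step 17: PC=6 exec 'JNZ 2'. After: A=0 B=16 C=0 D=9 ZF=1 PC=7
Step 18: PC=7 exec 'HALT'. After: A=0 B=16 C=0 D=9 ZF=1 PC=7 HALTED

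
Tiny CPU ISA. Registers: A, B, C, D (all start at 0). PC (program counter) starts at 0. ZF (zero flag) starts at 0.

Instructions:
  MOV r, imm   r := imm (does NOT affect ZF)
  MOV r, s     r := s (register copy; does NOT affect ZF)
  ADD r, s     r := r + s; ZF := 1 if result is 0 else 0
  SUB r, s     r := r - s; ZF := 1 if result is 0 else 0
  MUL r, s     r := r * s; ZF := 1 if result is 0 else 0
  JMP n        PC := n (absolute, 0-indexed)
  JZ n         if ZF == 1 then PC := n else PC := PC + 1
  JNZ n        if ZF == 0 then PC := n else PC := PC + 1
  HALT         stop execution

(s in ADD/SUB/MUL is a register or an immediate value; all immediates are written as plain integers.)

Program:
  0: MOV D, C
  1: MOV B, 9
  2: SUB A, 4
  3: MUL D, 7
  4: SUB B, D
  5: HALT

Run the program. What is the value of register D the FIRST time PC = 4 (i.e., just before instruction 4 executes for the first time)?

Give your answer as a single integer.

Step 1: PC=0 exec 'MOV D, C'. After: A=0 B=0 C=0 D=0 ZF=0 PC=1
Step 2: PC=1 exec 'MOV B, 9'. After: A=0 B=9 C=0 D=0 ZF=0 PC=2
Step 3: PC=2 exec 'SUB A, 4'. After: A=-4 B=9 C=0 D=0 ZF=0 PC=3
Step 4: PC=3 exec 'MUL D, 7'. After: A=-4 B=9 C=0 D=0 ZF=1 PC=4
First time PC=4: D=0

0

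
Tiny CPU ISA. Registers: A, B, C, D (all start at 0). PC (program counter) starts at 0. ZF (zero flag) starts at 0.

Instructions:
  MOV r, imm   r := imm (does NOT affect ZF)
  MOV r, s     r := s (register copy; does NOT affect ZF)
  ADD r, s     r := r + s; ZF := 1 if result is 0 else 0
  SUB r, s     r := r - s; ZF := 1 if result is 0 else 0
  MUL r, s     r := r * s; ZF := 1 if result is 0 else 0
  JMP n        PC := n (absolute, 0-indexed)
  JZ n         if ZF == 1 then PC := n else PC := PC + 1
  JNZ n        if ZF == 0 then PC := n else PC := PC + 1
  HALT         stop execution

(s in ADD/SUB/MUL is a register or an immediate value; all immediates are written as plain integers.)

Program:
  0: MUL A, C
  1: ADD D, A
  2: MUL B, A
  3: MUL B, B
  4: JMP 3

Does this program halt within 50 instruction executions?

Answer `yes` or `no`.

Answer: no

Derivation:
Step 1: PC=0 exec 'MUL A, C'. After: A=0 B=0 C=0 D=0 ZF=1 PC=1
Step 2: PC=1 exec 'ADD D, A'. After: A=0 B=0 C=0 D=0 ZF=1 PC=2
Step 3: PC=2 exec 'MUL B, A'. After: A=0 B=0 C=0 D=0 ZF=1 PC=3
Step 4: PC=3 exec 'MUL B, B'. After: A=0 B=0 C=0 D=0 ZF=1 PC=4
Step 5: PC=4 exec 'JMP 3'. After: A=0 B=0 C=0 D=0 ZF=1 PC=3
State after step 5 equals state after step 3: the program is in a cycle of length 2 and will never halt.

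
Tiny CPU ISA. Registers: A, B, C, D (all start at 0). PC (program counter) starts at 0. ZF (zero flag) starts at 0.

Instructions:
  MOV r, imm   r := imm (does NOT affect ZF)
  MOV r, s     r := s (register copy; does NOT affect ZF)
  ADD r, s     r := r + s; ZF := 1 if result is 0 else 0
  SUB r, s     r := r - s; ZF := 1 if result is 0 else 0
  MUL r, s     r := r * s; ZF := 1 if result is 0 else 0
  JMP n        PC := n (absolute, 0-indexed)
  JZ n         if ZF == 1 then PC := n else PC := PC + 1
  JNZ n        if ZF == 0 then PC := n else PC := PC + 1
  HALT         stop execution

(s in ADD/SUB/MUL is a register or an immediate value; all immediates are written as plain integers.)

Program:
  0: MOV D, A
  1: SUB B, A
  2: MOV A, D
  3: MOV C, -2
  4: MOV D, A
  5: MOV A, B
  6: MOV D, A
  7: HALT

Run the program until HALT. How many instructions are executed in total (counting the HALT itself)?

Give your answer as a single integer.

Answer: 8

Derivation:
Step 1: PC=0 exec 'MOV D, A'. After: A=0 B=0 C=0 D=0 ZF=0 PC=1
Step 2: PC=1 exec 'SUB B, A'. After: A=0 B=0 C=0 D=0 ZF=1 PC=2
Step 3: PC=2 exec 'MOV A, D'. After: A=0 B=0 C=0 D=0 ZF=1 PC=3
Step 4: PC=3 exec 'MOV C, -2'. After: A=0 B=0 C=-2 D=0 ZF=1 PC=4
Step 5: PC=4 exec 'MOV D, A'. After: A=0 B=0 C=-2 D=0 ZF=1 PC=5
Step 6: PC=5 exec 'MOV A, B'. After: A=0 B=0 C=-2 D=0 ZF=1 PC=6
Step 7: PC=6 exec 'MOV D, A'. After: A=0 B=0 C=-2 D=0 ZF=1 PC=7
Step 8: PC=7 exec 'HALT'. After: A=0 B=0 C=-2 D=0 ZF=1 PC=7 HALTED
Total instructions executed: 8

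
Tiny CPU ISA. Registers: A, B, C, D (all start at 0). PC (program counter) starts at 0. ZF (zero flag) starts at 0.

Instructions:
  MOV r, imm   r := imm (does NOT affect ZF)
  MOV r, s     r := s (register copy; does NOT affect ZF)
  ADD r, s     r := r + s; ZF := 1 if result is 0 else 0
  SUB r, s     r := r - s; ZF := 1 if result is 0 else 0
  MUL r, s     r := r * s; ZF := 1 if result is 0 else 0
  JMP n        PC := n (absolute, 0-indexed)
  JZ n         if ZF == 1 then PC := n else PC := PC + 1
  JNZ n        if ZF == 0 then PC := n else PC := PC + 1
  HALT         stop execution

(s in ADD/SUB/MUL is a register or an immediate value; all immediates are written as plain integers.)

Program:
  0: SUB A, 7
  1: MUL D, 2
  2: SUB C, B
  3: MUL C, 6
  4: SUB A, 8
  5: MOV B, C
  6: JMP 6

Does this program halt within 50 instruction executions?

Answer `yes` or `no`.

Answer: no

Derivation:
Step 1: PC=0 exec 'SUB A, 7'. After: A=-7 B=0 C=0 D=0 ZF=0 PC=1
Step 2: PC=1 exec 'MUL D, 2'. After: A=-7 B=0 C=0 D=0 ZF=1 PC=2
Step 3: PC=2 exec 'SUB C, B'. After: A=-7 B=0 C=0 D=0 ZF=1 PC=3
Step 4: PC=3 exec 'MUL C, 6'. After: A=-7 B=0 C=0 D=0 ZF=1 PC=4
Step 5: PC=4 exec 'SUB A, 8'. After: A=-15 B=0 C=0 D=0 ZF=0 PC=5
Step 6: PC=5 exec 'MOV B, C'. After: A=-15 B=0 C=0 D=0 ZF=0 PC=6
Step 7: PC=6 exec 'JMP 6'. After: A=-15 B=0 C=0 D=0 ZF=0 PC=6
State after step 7 equals state after step 6: the program is in a cycle of length 1 and will never halt.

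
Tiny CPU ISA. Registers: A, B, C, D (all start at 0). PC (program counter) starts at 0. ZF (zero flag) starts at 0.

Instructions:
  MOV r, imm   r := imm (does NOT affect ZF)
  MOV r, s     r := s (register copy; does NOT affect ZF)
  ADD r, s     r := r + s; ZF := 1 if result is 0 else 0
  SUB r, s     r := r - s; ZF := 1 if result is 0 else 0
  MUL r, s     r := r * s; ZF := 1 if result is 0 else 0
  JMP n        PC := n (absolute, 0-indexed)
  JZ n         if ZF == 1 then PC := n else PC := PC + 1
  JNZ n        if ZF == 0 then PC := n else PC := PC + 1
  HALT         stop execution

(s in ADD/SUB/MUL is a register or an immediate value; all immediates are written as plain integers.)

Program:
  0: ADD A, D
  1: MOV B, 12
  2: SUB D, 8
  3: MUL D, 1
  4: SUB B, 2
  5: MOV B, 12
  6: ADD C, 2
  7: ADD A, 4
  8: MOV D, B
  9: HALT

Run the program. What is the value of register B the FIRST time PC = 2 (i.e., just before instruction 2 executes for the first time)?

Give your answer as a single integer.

Step 1: PC=0 exec 'ADD A, D'. After: A=0 B=0 C=0 D=0 ZF=1 PC=1
Step 2: PC=1 exec 'MOV B, 12'. After: A=0 B=12 C=0 D=0 ZF=1 PC=2
First time PC=2: B=12

12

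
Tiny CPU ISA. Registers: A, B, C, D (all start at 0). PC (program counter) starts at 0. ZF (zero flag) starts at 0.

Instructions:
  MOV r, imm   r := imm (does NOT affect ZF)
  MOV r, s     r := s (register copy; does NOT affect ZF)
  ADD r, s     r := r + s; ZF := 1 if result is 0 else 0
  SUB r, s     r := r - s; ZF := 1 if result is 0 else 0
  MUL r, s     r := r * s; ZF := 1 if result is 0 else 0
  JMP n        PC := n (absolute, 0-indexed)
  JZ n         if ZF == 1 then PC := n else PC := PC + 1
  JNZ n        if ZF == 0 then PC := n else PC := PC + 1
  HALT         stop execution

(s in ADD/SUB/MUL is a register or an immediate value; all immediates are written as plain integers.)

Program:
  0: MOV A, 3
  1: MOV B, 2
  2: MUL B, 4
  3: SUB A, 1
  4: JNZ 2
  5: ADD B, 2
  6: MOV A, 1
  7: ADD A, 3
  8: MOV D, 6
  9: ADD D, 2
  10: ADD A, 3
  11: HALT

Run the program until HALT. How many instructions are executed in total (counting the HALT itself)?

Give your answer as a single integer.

Step 1: PC=0 exec 'MOV A, 3'. After: A=3 B=0 C=0 D=0 ZF=0 PC=1
Step 2: PC=1 exec 'MOV B, 2'. After: A=3 B=2 C=0 D=0 ZF=0 PC=2
Step 3: PC=2 exec 'MUL B, 4'. After: A=3 B=8 C=0 D=0 ZF=0 PC=3
Step 4: PC=3 exec 'SUB A, 1'. After: A=2 B=8 C=0 D=0 ZF=0 PC=4
Step 5: PC=4 exec 'JNZ 2'. After: A=2 B=8 C=0 D=0 ZF=0 PC=2
Step 6: PC=2 exec 'MUL B, 4'. After: A=2 B=32 C=0 D=0 ZF=0 PC=3
Step 7: PC=3 exec 'SUB A, 1'. After: A=1 B=32 C=0 D=0 ZF=0 PC=4
Step 8: PC=4 exec 'JNZ 2'. After: A=1 B=32 C=0 D=0 ZF=0 PC=2
Step 9: PC=2 exec 'MUL B, 4'. After: A=1 B=128 C=0 D=0 ZF=0 PC=3
Step 10: PC=3 exec 'SUB A, 1'. After: A=0 B=128 C=0 D=0 ZF=1 PC=4
Step 11: PC=4 exec 'JNZ 2'. After: A=0 B=128 C=0 D=0 ZF=1 PC=5
Step 12: PC=5 exec 'ADD B, 2'. After: A=0 B=130 C=0 D=0 ZF=0 PC=6
Step 13: PC=6 exec 'MOV A, 1'. After: A=1 B=130 C=0 D=0 ZF=0 PC=7
Step 14: PC=7 exec 'ADD A, 3'. After: A=4 B=130 C=0 D=0 ZF=0 PC=8
Step 15: PC=8 exec 'MOV D, 6'. After: A=4 B=130 C=0 D=6 ZF=0 PC=9
Step 16: PC=9 exec 'ADD D, 2'. After: A=4 B=130 C=0 D=8 ZF=0 PC=10
Step 17: PC=10 exec 'ADD A, 3'. After: A=7 B=130 C=0 D=8 ZF=0 PC=11
Step 18: PC=11 exec 'HALT'. After: A=7 B=130 C=0 D=8 ZF=0 PC=11 HALTED
Total instructions executed: 18

Answer: 18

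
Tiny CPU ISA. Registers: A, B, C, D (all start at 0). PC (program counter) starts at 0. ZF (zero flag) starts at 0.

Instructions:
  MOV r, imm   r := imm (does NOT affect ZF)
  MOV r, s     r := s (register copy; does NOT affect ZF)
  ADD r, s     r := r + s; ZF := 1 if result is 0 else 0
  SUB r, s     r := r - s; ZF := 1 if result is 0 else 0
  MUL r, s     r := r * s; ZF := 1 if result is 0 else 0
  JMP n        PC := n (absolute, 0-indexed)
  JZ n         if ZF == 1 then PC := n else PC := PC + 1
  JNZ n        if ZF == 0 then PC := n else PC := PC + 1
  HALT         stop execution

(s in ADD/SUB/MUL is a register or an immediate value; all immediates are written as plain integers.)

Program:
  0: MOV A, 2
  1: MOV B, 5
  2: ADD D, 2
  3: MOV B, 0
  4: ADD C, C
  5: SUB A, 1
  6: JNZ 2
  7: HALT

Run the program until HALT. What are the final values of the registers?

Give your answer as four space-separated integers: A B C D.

Step 1: PC=0 exec 'MOV A, 2'. After: A=2 B=0 C=0 D=0 ZF=0 PC=1
Step 2: PC=1 exec 'MOV B, 5'. After: A=2 B=5 C=0 D=0 ZF=0 PC=2
Step 3: PC=2 exec 'ADD D, 2'. After: A=2 B=5 C=0 D=2 ZF=0 PC=3
Step 4: PC=3 exec 'MOV B, 0'. After: A=2 B=0 C=0 D=2 ZF=0 PC=4
Step 5: PC=4 exec 'ADD C, C'. After: A=2 B=0 C=0 D=2 ZF=1 PC=5
Step 6: PC=5 exec 'SUB A, 1'. After: A=1 B=0 C=0 D=2 ZF=0 PC=6
Step 7: PC=6 exec 'JNZ 2'. After: A=1 B=0 C=0 D=2 ZF=0 PC=2
Step 8: PC=2 exec 'ADD D, 2'. After: A=1 B=0 C=0 D=4 ZF=0 PC=3
Step 9: PC=3 exec 'MOV B, 0'. After: A=1 B=0 C=0 D=4 ZF=0 PC=4
Step 10: PC=4 exec 'ADD C, C'. After: A=1 B=0 C=0 D=4 ZF=1 PC=5
Step 11: PC=5 exec 'SUB A, 1'. After: A=0 B=0 C=0 D=4 ZF=1 PC=6
Step 12: PC=6 exec 'JNZ 2'. After: A=0 B=0 C=0 D=4 ZF=1 PC=7
Step 13: PC=7 exec 'HALT'. After: A=0 B=0 C=0 D=4 ZF=1 PC=7 HALTED

Answer: 0 0 0 4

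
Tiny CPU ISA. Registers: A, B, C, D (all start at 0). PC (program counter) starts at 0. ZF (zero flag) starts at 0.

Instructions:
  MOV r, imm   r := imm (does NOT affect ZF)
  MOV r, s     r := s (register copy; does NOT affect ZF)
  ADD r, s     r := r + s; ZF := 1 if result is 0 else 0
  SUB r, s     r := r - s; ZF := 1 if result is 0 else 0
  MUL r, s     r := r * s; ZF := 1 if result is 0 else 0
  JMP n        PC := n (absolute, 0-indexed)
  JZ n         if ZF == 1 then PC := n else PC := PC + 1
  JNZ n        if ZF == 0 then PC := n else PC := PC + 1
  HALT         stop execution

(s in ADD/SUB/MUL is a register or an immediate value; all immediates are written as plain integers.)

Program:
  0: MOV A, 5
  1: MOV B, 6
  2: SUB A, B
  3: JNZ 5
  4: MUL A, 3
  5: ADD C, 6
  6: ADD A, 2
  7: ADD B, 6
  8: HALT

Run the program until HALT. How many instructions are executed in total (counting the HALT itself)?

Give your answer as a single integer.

Answer: 8

Derivation:
Step 1: PC=0 exec 'MOV A, 5'. After: A=5 B=0 C=0 D=0 ZF=0 PC=1
Step 2: PC=1 exec 'MOV B, 6'. After: A=5 B=6 C=0 D=0 ZF=0 PC=2
Step 3: PC=2 exec 'SUB A, B'. After: A=-1 B=6 C=0 D=0 ZF=0 PC=3
Step 4: PC=3 exec 'JNZ 5'. After: A=-1 B=6 C=0 D=0 ZF=0 PC=5
Step 5: PC=5 exec 'ADD C, 6'. After: A=-1 B=6 C=6 D=0 ZF=0 PC=6
Step 6: PC=6 exec 'ADD A, 2'. After: A=1 B=6 C=6 D=0 ZF=0 PC=7
Step 7: PC=7 exec 'ADD B, 6'. After: A=1 B=12 C=6 D=0 ZF=0 PC=8
Step 8: PC=8 exec 'HALT'. After: A=1 B=12 C=6 D=0 ZF=0 PC=8 HALTED
Total instructions executed: 8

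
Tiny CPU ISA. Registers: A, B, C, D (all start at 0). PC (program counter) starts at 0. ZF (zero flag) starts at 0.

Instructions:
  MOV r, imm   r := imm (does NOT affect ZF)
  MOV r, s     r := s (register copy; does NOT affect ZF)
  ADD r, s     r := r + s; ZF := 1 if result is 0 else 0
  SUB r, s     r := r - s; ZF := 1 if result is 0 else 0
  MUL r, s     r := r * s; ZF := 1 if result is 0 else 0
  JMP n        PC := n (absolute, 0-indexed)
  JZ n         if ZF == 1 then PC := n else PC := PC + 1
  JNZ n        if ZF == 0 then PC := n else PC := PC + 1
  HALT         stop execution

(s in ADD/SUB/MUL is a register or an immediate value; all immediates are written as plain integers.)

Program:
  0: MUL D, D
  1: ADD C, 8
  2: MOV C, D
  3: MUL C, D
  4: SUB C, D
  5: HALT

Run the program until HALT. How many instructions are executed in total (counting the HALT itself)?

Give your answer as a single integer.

Step 1: PC=0 exec 'MUL D, D'. After: A=0 B=0 C=0 D=0 ZF=1 PC=1
Step 2: PC=1 exec 'ADD C, 8'. After: A=0 B=0 C=8 D=0 ZF=0 PC=2
Step 3: PC=2 exec 'MOV C, D'. After: A=0 B=0 C=0 D=0 ZF=0 PC=3
Step 4: PC=3 exec 'MUL C, D'. After: A=0 B=0 C=0 D=0 ZF=1 PC=4
Step 5: PC=4 exec 'SUB C, D'. After: A=0 B=0 C=0 D=0 ZF=1 PC=5
Step 6: PC=5 exec 'HALT'. After: A=0 B=0 C=0 D=0 ZF=1 PC=5 HALTED
Total instructions executed: 6

Answer: 6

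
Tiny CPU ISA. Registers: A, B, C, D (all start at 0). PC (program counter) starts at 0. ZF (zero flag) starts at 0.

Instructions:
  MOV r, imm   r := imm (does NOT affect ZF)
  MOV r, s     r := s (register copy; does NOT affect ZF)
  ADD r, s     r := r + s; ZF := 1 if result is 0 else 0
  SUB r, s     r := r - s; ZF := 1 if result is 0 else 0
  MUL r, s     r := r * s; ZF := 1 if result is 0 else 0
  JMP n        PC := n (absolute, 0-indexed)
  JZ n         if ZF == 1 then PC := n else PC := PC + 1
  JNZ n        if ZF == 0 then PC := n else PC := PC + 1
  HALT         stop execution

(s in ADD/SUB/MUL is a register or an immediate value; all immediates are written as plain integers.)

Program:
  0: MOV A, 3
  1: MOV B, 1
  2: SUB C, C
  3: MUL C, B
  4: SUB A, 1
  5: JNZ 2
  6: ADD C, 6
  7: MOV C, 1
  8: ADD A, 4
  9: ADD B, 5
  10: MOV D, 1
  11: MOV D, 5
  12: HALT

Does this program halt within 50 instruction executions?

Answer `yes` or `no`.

Answer: yes

Derivation:
Step 1: PC=0 exec 'MOV A, 3'. After: A=3 B=0 C=0 D=0 ZF=0 PC=1
Step 2: PC=1 exec 'MOV B, 1'. After: A=3 B=1 C=0 D=0 ZF=0 PC=2
Step 3: PC=2 exec 'SUB C, C'. After: A=3 B=1 C=0 D=0 ZF=1 PC=3
Step 4: PC=3 exec 'MUL C, B'. After: A=3 B=1 C=0 D=0 ZF=1 PC=4
Step 5: PC=4 exec 'SUB A, 1'. After: A=2 B=1 C=0 D=0 ZF=0 PC=5
Step 6: PC=5 exec 'JNZ 2'. After: A=2 B=1 C=0 D=0 ZF=0 PC=2
Step 7: PC=2 exec 'SUB C, C'. After: A=2 B=1 C=0 D=0 ZF=1 PC=3
Step 8: PC=3 exec 'MUL C, B'. After: A=2 B=1 C=0 D=0 ZF=1 PC=4
Step 9: PC=4 exec 'SUB A, 1'. After: A=1 B=1 C=0 D=0 ZF=0 PC=5
Step 10: PC=5 exec 'JNZ 2'. After: A=1 B=1 C=0 D=0 ZF=0 PC=2
Step 11: PC=2 exec 'SUB C, C'. After: A=1 B=1 C=0 D=0 ZF=1 PC=3
Step 12: PC=3 exec 'MUL C, B'. After: A=1 B=1 C=0 D=0 ZF=1 PC=4
Step 13: PC=4 exec 'SUB A, 1'. After: A=0 B=1 C=0 D=0 ZF=1 PC=5
Step 14: PC=5 exec 'JNZ 2'. After: A=0 B=1 C=0 D=0 ZF=1 PC=6
Step 15: PC=6 exec 'ADD C, 6'. After: A=0 B=1 C=6 D=0 ZF=0 PC=7
Step 16: PC=7 exec 'MOV C, 1'. After: A=0 B=1 C=1 D=0 ZF=0 PC=8
Step 17: PC=8 exec 'ADD A, 4'. After: A=4 B=1 C=1 D=0 ZF=0 PC=9
Step 18: PC=9 exec 'ADD B, 5'. After: A=4 B=6 C=1 D=0 ZF=0 PC=10
Step 19: PC=10 exec 'MOV D, 1'. After: A=4 B=6 C=1 D=1 ZF=0 PC=11
Step 20: PC=11 exec 'MOV D, 5'. After: A=4 B=6 C=1 D=5 ZF=0 PC=12
Step 21: PC=12 exec 'HALT'. After: A=4 B=6 C=1 D=5 ZF=0 PC=12 HALTED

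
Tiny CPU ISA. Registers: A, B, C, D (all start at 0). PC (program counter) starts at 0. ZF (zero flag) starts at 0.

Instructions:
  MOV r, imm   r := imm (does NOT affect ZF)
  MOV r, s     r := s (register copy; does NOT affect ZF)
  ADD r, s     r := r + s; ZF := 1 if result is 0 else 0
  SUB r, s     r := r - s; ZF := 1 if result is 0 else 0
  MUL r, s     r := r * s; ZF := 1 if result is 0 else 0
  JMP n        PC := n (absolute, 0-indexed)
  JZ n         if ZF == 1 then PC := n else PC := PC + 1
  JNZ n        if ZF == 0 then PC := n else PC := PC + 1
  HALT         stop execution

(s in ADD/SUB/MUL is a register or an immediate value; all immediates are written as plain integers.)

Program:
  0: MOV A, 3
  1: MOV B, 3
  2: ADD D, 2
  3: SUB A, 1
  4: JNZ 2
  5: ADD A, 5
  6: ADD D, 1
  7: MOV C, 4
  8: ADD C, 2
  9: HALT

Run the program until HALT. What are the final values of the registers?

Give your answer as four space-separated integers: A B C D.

Step 1: PC=0 exec 'MOV A, 3'. After: A=3 B=0 C=0 D=0 ZF=0 PC=1
Step 2: PC=1 exec 'MOV B, 3'. After: A=3 B=3 C=0 D=0 ZF=0 PC=2
Step 3: PC=2 exec 'ADD D, 2'. After: A=3 B=3 C=0 D=2 ZF=0 PC=3
Step 4: PC=3 exec 'SUB A, 1'. After: A=2 B=3 C=0 D=2 ZF=0 PC=4
Step 5: PC=4 exec 'JNZ 2'. After: A=2 B=3 C=0 D=2 ZF=0 PC=2
Step 6: PC=2 exec 'ADD D, 2'. After: A=2 B=3 C=0 D=4 ZF=0 PC=3
Step 7: PC=3 exec 'SUB A, 1'. After: A=1 B=3 C=0 D=4 ZF=0 PC=4
Step 8: PC=4 exec 'JNZ 2'. After: A=1 B=3 C=0 D=4 ZF=0 PC=2
Step 9: PC=2 exec 'ADD D, 2'. After: A=1 B=3 C=0 D=6 ZF=0 PC=3
Step 10: PC=3 exec 'SUB A, 1'. After: A=0 B=3 C=0 D=6 ZF=1 PC=4
Step 11: PC=4 exec 'JNZ 2'. After: A=0 B=3 C=0 D=6 ZF=1 PC=5
Step 12: PC=5 exec 'ADD A, 5'. After: A=5 B=3 C=0 D=6 ZF=0 PC=6
Step 13: PC=6 exec 'ADD D, 1'. After: A=5 B=3 C=0 D=7 ZF=0 PC=7
Step 14: PC=7 exec 'MOV C, 4'. After: A=5 B=3 C=4 D=7 ZF=0 PC=8
Step 15: PC=8 exec 'ADD C, 2'. After: A=5 B=3 C=6 D=7 ZF=0 PC=9
Step 16: PC=9 exec 'HALT'. After: A=5 B=3 C=6 D=7 ZF=0 PC=9 HALTED

Answer: 5 3 6 7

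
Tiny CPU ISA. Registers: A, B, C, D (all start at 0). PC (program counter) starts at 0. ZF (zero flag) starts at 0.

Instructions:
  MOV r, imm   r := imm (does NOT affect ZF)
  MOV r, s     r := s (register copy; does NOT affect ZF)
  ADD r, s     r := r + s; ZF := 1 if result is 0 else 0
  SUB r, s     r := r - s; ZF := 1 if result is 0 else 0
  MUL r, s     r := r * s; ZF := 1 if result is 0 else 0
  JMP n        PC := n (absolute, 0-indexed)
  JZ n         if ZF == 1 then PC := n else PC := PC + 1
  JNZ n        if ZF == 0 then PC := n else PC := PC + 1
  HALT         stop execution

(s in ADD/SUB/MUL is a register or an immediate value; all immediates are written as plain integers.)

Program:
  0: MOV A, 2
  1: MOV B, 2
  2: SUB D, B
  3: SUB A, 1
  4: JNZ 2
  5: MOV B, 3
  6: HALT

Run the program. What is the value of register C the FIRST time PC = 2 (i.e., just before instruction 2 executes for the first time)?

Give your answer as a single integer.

Step 1: PC=0 exec 'MOV A, 2'. After: A=2 B=0 C=0 D=0 ZF=0 PC=1
Step 2: PC=1 exec 'MOV B, 2'. After: A=2 B=2 C=0 D=0 ZF=0 PC=2
First time PC=2: C=0

0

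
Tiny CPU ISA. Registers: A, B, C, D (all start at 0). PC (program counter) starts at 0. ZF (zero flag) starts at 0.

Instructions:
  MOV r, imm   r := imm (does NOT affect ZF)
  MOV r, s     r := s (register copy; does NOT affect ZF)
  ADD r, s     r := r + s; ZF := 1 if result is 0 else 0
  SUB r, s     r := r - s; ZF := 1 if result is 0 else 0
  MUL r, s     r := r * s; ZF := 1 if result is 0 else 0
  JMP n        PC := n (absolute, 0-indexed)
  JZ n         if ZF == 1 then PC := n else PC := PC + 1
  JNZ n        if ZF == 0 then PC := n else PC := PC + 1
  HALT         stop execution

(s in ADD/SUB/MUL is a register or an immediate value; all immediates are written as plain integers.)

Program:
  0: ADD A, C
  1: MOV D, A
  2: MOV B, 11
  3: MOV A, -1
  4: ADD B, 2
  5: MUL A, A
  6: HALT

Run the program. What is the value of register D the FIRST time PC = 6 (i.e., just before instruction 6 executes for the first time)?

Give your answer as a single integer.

Step 1: PC=0 exec 'ADD A, C'. After: A=0 B=0 C=0 D=0 ZF=1 PC=1
Step 2: PC=1 exec 'MOV D, A'. After: A=0 B=0 C=0 D=0 ZF=1 PC=2
Step 3: PC=2 exec 'MOV B, 11'. After: A=0 B=11 C=0 D=0 ZF=1 PC=3
Step 4: PC=3 exec 'MOV A, -1'. After: A=-1 B=11 C=0 D=0 ZF=1 PC=4
Step 5: PC=4 exec 'ADD B, 2'. After: A=-1 B=13 C=0 D=0 ZF=0 PC=5
Step 6: PC=5 exec 'MUL A, A'. After: A=1 B=13 C=0 D=0 ZF=0 PC=6
First time PC=6: D=0

0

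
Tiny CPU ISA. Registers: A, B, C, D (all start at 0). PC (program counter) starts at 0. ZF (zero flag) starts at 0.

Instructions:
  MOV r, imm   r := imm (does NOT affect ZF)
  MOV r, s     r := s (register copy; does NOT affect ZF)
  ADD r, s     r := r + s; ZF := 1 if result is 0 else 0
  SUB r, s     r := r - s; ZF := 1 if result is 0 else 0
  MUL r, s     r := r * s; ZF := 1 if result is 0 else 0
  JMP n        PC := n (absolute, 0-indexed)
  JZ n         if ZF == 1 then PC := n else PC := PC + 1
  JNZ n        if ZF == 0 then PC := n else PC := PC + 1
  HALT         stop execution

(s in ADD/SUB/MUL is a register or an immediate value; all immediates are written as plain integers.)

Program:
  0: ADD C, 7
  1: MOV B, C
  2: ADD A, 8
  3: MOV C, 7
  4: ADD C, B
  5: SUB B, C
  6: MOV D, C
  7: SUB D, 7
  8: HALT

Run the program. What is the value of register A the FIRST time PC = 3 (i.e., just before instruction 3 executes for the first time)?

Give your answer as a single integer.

Step 1: PC=0 exec 'ADD C, 7'. After: A=0 B=0 C=7 D=0 ZF=0 PC=1
Step 2: PC=1 exec 'MOV B, C'. After: A=0 B=7 C=7 D=0 ZF=0 PC=2
Step 3: PC=2 exec 'ADD A, 8'. After: A=8 B=7 C=7 D=0 ZF=0 PC=3
First time PC=3: A=8

8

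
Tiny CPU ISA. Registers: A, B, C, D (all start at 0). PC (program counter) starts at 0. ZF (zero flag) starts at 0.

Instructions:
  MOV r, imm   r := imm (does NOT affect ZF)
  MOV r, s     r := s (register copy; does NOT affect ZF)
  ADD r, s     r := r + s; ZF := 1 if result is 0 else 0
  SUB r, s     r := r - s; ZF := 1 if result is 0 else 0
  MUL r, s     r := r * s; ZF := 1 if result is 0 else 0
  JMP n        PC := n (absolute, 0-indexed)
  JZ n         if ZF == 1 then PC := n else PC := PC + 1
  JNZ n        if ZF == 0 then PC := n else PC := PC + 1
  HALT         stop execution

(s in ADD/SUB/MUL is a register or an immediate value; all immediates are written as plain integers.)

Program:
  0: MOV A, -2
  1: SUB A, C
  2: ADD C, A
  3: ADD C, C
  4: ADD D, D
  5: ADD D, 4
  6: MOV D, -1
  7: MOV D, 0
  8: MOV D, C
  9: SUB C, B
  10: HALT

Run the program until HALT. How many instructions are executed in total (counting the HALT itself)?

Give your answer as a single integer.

Step 1: PC=0 exec 'MOV A, -2'. After: A=-2 B=0 C=0 D=0 ZF=0 PC=1
Step 2: PC=1 exec 'SUB A, C'. After: A=-2 B=0 C=0 D=0 ZF=0 PC=2
Step 3: PC=2 exec 'ADD C, A'. After: A=-2 B=0 C=-2 D=0 ZF=0 PC=3
Step 4: PC=3 exec 'ADD C, C'. After: A=-2 B=0 C=-4 D=0 ZF=0 PC=4
Step 5: PC=4 exec 'ADD D, D'. After: A=-2 B=0 C=-4 D=0 ZF=1 PC=5
Step 6: PC=5 exec 'ADD D, 4'. After: A=-2 B=0 C=-4 D=4 ZF=0 PC=6
Step 7: PC=6 exec 'MOV D, -1'. After: A=-2 B=0 C=-4 D=-1 ZF=0 PC=7
Step 8: PC=7 exec 'MOV D, 0'. After: A=-2 B=0 C=-4 D=0 ZF=0 PC=8
Step 9: PC=8 exec 'MOV D, C'. After: A=-2 B=0 C=-4 D=-4 ZF=0 PC=9
Step 10: PC=9 exec 'SUB C, B'. After: A=-2 B=0 C=-4 D=-4 ZF=0 PC=10
Step 11: PC=10 exec 'HALT'. After: A=-2 B=0 C=-4 D=-4 ZF=0 PC=10 HALTED
Total instructions executed: 11

Answer: 11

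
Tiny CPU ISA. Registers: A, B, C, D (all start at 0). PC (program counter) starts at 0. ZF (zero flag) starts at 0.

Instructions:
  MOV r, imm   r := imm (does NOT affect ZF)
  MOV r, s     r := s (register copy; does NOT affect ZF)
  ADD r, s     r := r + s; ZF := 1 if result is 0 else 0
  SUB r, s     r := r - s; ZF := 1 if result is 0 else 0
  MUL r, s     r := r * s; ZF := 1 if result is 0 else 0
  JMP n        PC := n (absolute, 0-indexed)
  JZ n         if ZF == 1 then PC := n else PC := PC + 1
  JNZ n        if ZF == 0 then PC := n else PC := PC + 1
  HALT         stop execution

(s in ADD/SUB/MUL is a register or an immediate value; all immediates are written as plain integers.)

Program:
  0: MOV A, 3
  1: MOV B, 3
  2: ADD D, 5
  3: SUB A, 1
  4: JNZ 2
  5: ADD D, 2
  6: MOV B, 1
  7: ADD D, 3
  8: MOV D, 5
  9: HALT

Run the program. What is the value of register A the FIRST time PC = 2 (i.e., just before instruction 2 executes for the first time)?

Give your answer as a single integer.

Step 1: PC=0 exec 'MOV A, 3'. After: A=3 B=0 C=0 D=0 ZF=0 PC=1
Step 2: PC=1 exec 'MOV B, 3'. After: A=3 B=3 C=0 D=0 ZF=0 PC=2
First time PC=2: A=3

3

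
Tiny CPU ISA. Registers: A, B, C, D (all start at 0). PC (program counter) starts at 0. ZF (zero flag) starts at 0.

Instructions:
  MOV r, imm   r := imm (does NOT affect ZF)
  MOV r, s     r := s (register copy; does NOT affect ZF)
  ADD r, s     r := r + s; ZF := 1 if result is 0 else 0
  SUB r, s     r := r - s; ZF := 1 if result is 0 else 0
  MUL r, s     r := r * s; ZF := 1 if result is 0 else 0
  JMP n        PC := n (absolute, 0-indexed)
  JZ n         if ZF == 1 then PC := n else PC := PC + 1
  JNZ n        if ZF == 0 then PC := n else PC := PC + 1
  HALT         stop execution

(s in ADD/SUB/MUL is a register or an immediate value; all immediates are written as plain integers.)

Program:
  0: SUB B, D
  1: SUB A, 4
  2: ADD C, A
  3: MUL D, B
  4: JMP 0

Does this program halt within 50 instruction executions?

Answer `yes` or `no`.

Step 1: PC=0 exec 'SUB B, D'. After: A=0 B=0 C=0 D=0 ZF=1 PC=1
Step 2: PC=1 exec 'SUB A, 4'. After: A=-4 B=0 C=0 D=0 ZF=0 PC=2
Step 3: PC=2 exec 'ADD C, A'. After: A=-4 B=0 C=-4 D=0 ZF=0 PC=3
Step 4: PC=3 exec 'MUL D, B'. After: A=-4 B=0 C=-4 D=0 ZF=1 PC=4
Step 5: PC=4 exec 'JMP 0'. After: A=-4 B=0 C=-4 D=0 ZF=1 PC=0
Step 6: PC=0 exec 'SUB B, D'. After: A=-4 B=0 C=-4 D=0 ZF=1 PC=1
Step 7: PC=1 exec 'SUB A, 4'. After: A=-8 B=0 C=-4 D=0 ZF=0 PC=2
Step 8: PC=2 exec 'ADD C, A'. After: A=-8 B=0 C=-12 D=0 ZF=0 PC=3
Step 9: PC=3 exec 'MUL D, B'. After: A=-8 B=0 C=-12 D=0 ZF=1 PC=4
Step 10: PC=4 exec 'JMP 0'. After: A=-8 B=0 C=-12 D=0 ZF=1 PC=0
Step 11: PC=0 exec 'SUB B, D'. After: A=-8 B=0 C=-12 D=0 ZF=1 PC=1
Step 12: PC=1 exec 'SUB A, 4'. After: A=-12 B=0 C=-12 D=0 ZF=0 PC=2
Step 13: PC=2 exec 'ADD C, A'. After: A=-12 B=0 C=-24 D=0 ZF=0 PC=3
Step 14: PC=3 exec 'MUL D, B'. After: A=-12 B=0 C=-24 D=0 ZF=1 PC=4
Step 15: PC=4 exec 'JMP 0'. After: A=-12 B=0 C=-24 D=0 ZF=1 PC=0
After 50 steps: not halted. PC revisits the same instructions with no path to HALT; will never halt.

Answer: no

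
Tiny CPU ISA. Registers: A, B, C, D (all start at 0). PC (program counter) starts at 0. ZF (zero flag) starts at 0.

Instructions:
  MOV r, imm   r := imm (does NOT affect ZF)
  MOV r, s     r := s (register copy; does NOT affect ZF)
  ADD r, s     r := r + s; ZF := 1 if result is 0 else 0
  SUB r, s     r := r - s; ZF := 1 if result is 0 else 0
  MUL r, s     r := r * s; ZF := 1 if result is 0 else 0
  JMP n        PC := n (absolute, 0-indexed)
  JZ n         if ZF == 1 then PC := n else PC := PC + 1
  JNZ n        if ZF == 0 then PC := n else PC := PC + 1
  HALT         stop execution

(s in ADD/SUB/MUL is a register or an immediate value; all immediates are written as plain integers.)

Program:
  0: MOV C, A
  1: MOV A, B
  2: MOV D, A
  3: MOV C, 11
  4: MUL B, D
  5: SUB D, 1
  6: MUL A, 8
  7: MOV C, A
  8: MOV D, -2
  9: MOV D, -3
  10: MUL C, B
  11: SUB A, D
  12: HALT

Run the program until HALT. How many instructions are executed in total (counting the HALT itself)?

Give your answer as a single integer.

Step 1: PC=0 exec 'MOV C, A'. After: A=0 B=0 C=0 D=0 ZF=0 PC=1
Step 2: PC=1 exec 'MOV A, B'. After: A=0 B=0 C=0 D=0 ZF=0 PC=2
Step 3: PC=2 exec 'MOV D, A'. After: A=0 B=0 C=0 D=0 ZF=0 PC=3
Step 4: PC=3 exec 'MOV C, 11'. After: A=0 B=0 C=11 D=0 ZF=0 PC=4
Step 5: PC=4 exec 'MUL B, D'. After: A=0 B=0 C=11 D=0 ZF=1 PC=5
Step 6: PC=5 exec 'SUB D, 1'. After: A=0 B=0 C=11 D=-1 ZF=0 PC=6
Step 7: PC=6 exec 'MUL A, 8'. After: A=0 B=0 C=11 D=-1 ZF=1 PC=7
Step 8: PC=7 exec 'MOV C, A'. After: A=0 B=0 C=0 D=-1 ZF=1 PC=8
Step 9: PC=8 exec 'MOV D, -2'. After: A=0 B=0 C=0 D=-2 ZF=1 PC=9
Step 10: PC=9 exec 'MOV D, -3'. After: A=0 B=0 C=0 D=-3 ZF=1 PC=10
Step 11: PC=10 exec 'MUL C, B'. After: A=0 B=0 C=0 D=-3 ZF=1 PC=11
Step 12: PC=11 exec 'SUB A, D'. After: A=3 B=0 C=0 D=-3 ZF=0 PC=12
Step 13: PC=12 exec 'HALT'. After: A=3 B=0 C=0 D=-3 ZF=0 PC=12 HALTED
Total instructions executed: 13

Answer: 13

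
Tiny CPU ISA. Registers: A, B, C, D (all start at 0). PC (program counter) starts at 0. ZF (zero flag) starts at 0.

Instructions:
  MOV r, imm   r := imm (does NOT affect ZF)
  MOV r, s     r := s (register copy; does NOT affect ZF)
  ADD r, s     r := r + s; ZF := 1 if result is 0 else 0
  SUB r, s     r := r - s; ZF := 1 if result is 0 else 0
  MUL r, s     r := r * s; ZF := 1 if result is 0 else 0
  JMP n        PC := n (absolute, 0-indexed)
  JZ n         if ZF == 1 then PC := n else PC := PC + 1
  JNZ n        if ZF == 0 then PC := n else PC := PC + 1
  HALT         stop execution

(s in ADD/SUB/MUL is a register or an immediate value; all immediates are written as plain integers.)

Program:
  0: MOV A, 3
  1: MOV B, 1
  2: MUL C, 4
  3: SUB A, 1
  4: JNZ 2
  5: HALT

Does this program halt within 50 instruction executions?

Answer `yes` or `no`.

Answer: yes

Derivation:
Step 1: PC=0 exec 'MOV A, 3'. After: A=3 B=0 C=0 D=0 ZF=0 PC=1
Step 2: PC=1 exec 'MOV B, 1'. After: A=3 B=1 C=0 D=0 ZF=0 PC=2
Step 3: PC=2 exec 'MUL C, 4'. After: A=3 B=1 C=0 D=0 ZF=1 PC=3
Step 4: PC=3 exec 'SUB A, 1'. After: A=2 B=1 C=0 D=0 ZF=0 PC=4
Step 5: PC=4 exec 'JNZ 2'. After: A=2 B=1 C=0 D=0 ZF=0 PC=2
Step 6: PC=2 exec 'MUL C, 4'. After: A=2 B=1 C=0 D=0 ZF=1 PC=3
Step 7: PC=3 exec 'SUB A, 1'. After: A=1 B=1 C=0 D=0 ZF=0 PC=4
Step 8: PC=4 exec 'JNZ 2'. After: A=1 B=1 C=0 D=0 ZF=0 PC=2
Step 9: PC=2 exec 'MUL C, 4'. After: A=1 B=1 C=0 D=0 ZF=1 PC=3
Step 10: PC=3 exec 'SUB A, 1'. After: A=0 B=1 C=0 D=0 ZF=1 PC=4
Step 11: PC=4 exec 'JNZ 2'. After: A=0 B=1 C=0 D=0 ZF=1 PC=5
Step 12: PC=5 exec 'HALT'. After: A=0 B=1 C=0 D=0 ZF=1 PC=5 HALTED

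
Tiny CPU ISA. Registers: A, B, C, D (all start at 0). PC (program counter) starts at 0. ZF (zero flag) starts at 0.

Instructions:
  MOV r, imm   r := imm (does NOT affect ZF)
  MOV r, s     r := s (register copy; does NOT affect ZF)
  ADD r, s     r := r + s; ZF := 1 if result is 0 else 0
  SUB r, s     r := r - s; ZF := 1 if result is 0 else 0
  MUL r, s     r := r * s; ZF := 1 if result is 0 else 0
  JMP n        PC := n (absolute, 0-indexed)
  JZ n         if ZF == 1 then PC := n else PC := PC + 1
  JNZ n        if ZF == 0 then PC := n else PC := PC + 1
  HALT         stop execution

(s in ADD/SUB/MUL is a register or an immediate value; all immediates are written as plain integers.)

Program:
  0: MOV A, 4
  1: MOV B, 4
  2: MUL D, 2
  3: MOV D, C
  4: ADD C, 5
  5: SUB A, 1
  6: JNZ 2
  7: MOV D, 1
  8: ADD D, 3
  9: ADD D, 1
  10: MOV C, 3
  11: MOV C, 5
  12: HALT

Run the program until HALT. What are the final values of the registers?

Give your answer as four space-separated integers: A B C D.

Step 1: PC=0 exec 'MOV A, 4'. After: A=4 B=0 C=0 D=0 ZF=0 PC=1
Step 2: PC=1 exec 'MOV B, 4'. After: A=4 B=4 C=0 D=0 ZF=0 PC=2
Step 3: PC=2 exec 'MUL D, 2'. After: A=4 B=4 C=0 D=0 ZF=1 PC=3
Step 4: PC=3 exec 'MOV D, C'. After: A=4 B=4 C=0 D=0 ZF=1 PC=4
Step 5: PC=4 exec 'ADD C, 5'. After: A=4 B=4 C=5 D=0 ZF=0 PC=5
Step 6: PC=5 exec 'SUB A, 1'. After: A=3 B=4 C=5 D=0 ZF=0 PC=6
Step 7: PC=6 exec 'JNZ 2'. After: A=3 B=4 C=5 D=0 ZF=0 PC=2
Step 8: PC=2 exec 'MUL D, 2'. After: A=3 B=4 C=5 D=0 ZF=1 PC=3
Step 9: PC=3 exec 'MOV D, C'. After: A=3 B=4 C=5 D=5 ZF=1 PC=4
Step 10: PC=4 exec 'ADD C, 5'. After: A=3 B=4 C=10 D=5 ZF=0 PC=5
Step 11: PC=5 exec 'SUB A, 1'. After: A=2 B=4 C=10 D=5 ZF=0 PC=6
Step 12: PC=6 exec 'JNZ 2'. After: A=2 B=4 C=10 D=5 ZF=0 PC=2
Step 13: PC=2 exec 'MUL D, 2'. After: A=2 B=4 C=10 D=10 ZF=0 PC=3
Step 14: PC=3 exec 'MOV D, C'. After: A=2 B=4 C=10 D=10 ZF=0 PC=4
Step 15: PC=4 exec 'ADD C, 5'. After: A=2 B=4 C=15 D=10 ZF=0 PC=5
Step 16: PC=5 exec 'SUB A, 1'. After: A=1 B=4 C=15 D=10 ZF=0 PC=6
Step 17: PC=6 exec 'JNZ 2'. After: A=1 B=4 C=15 D=10 ZF=0 PC=2
Step 18: PC=2 exec 'MUL D, 2'. After: A=1 B=4 C=15 D=20 ZF=0 PC=3
Step 19: PC=3 exec 'MOV D, C'. After: A=1 B=4 C=15 D=15 ZF=0 PC=4
Step 20: PC=4 exec 'ADD C, 5'. After: A=1 B=4 C=20 D=15 ZF=0 PC=5
Step 21: PC=5 exec 'SUB A, 1'. After: A=0 B=4 C=20 D=15 ZF=1 PC=6
Step 22: PC=6 exec 'JNZ 2'. After: A=0 B=4 C=20 D=15 ZF=1 PC=7
Step 23: PC=7 exec 'MOV D, 1'. After: A=0 B=4 C=20 D=1 ZF=1 PC=8
Step 24: PC=8 exec 'ADD D, 3'. After: A=0 B=4 C=20 D=4 ZF=0 PC=9
Step 25: PC=9 exec 'ADD D, 1'. After: A=0 B=4 C=20 D=5 ZF=0 PC=10
Step 26: PC=10 exec 'MOV C, 3'. After: A=0 B=4 C=3 D=5 ZF=0 PC=11
Step 27: PC=11 exec 'MOV C, 5'. After: A=0 B=4 C=5 D=5 ZF=0 PC=12
Step 28: PC=12 exec 'HALT'. After: A=0 B=4 C=5 D=5 ZF=0 PC=12 HALTED

Answer: 0 4 5 5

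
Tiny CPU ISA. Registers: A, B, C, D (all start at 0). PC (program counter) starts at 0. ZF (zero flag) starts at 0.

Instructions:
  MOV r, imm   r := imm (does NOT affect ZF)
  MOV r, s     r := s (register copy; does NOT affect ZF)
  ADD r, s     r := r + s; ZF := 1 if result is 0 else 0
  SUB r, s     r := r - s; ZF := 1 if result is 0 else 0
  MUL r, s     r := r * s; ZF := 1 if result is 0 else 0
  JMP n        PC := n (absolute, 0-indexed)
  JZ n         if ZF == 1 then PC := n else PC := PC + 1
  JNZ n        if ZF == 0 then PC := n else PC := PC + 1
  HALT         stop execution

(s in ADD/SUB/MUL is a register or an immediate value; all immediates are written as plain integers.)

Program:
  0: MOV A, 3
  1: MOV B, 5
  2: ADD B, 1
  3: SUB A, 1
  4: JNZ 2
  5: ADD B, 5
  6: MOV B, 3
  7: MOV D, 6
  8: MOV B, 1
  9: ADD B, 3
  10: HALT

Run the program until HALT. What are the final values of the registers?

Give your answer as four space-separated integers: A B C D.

Step 1: PC=0 exec 'MOV A, 3'. After: A=3 B=0 C=0 D=0 ZF=0 PC=1
Step 2: PC=1 exec 'MOV B, 5'. After: A=3 B=5 C=0 D=0 ZF=0 PC=2
Step 3: PC=2 exec 'ADD B, 1'. After: A=3 B=6 C=0 D=0 ZF=0 PC=3
Step 4: PC=3 exec 'SUB A, 1'. After: A=2 B=6 C=0 D=0 ZF=0 PC=4
Step 5: PC=4 exec 'JNZ 2'. After: A=2 B=6 C=0 D=0 ZF=0 PC=2
Step 6: PC=2 exec 'ADD B, 1'. After: A=2 B=7 C=0 D=0 ZF=0 PC=3
Step 7: PC=3 exec 'SUB A, 1'. After: A=1 B=7 C=0 D=0 ZF=0 PC=4
Step 8: PC=4 exec 'JNZ 2'. After: A=1 B=7 C=0 D=0 ZF=0 PC=2
Step 9: PC=2 exec 'ADD B, 1'. After: A=1 B=8 C=0 D=0 ZF=0 PC=3
Step 10: PC=3 exec 'SUB A, 1'. After: A=0 B=8 C=0 D=0 ZF=1 PC=4
Step 11: PC=4 exec 'JNZ 2'. After: A=0 B=8 C=0 D=0 ZF=1 PC=5
Step 12: PC=5 exec 'ADD B, 5'. After: A=0 B=13 C=0 D=0 ZF=0 PC=6
Step 13: PC=6 exec 'MOV B, 3'. After: A=0 B=3 C=0 D=0 ZF=0 PC=7
Step 14: PC=7 exec 'MOV D, 6'. After: A=0 B=3 C=0 D=6 ZF=0 PC=8
Step 15: PC=8 exec 'MOV B, 1'. After: A=0 B=1 C=0 D=6 ZF=0 PC=9
Step 16: PC=9 exec 'ADD B, 3'. After: A=0 B=4 C=0 D=6 ZF=0 PC=10
Step 17: PC=10 exec 'HALT'. After: A=0 B=4 C=0 D=6 ZF=0 PC=10 HALTED

Answer: 0 4 0 6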